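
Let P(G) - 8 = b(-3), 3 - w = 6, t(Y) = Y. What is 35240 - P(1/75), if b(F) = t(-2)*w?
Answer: 35226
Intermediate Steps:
w = -3 (w = 3 - 1*6 = 3 - 6 = -3)
b(F) = 6 (b(F) = -2*(-3) = 6)
P(G) = 14 (P(G) = 8 + 6 = 14)
35240 - P(1/75) = 35240 - 1*14 = 35240 - 14 = 35226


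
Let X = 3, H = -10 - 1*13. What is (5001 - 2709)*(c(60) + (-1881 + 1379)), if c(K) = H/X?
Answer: -1168156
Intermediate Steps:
H = -23 (H = -10 - 13 = -23)
c(K) = -23/3
(5001 - 2709)*(c(60) + (-1881 + 1379)) = (5001 - 2709)*(-23/3 + (-1881 + 1379)) = 2292*(-23/3 - 502) = 2292*(-1529/3) = -1168156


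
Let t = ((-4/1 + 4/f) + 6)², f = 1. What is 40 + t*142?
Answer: 5152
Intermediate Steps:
t = 36 (t = ((-4/1 + 4/1) + 6)² = ((-4*1 + 4*1) + 6)² = ((-4 + 4) + 6)² = (0 + 6)² = 6² = 36)
40 + t*142 = 40 + 36*142 = 40 + 5112 = 5152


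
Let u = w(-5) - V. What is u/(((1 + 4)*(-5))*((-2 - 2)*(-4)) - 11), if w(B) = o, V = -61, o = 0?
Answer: -61/411 ≈ -0.14842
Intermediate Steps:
w(B) = 0
u = 61 (u = 0 - 1*(-61) = 0 + 61 = 61)
u/(((1 + 4)*(-5))*((-2 - 2)*(-4)) - 11) = 61/(((1 + 4)*(-5))*((-2 - 2)*(-4)) - 11) = 61/((5*(-5))*(-4*(-4)) - 11) = 61/(-25*16 - 11) = 61/(-400 - 11) = 61/(-411) = -1/411*61 = -61/411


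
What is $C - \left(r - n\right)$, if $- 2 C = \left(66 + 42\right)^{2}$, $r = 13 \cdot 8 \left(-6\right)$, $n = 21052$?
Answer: $15844$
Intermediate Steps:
$r = -624$ ($r = 104 \left(-6\right) = -624$)
$C = -5832$ ($C = - \frac{\left(66 + 42\right)^{2}}{2} = - \frac{108^{2}}{2} = \left(- \frac{1}{2}\right) 11664 = -5832$)
$C - \left(r - n\right) = -5832 - \left(-624 - 21052\right) = -5832 - -21676 = -5832 + 21676 = 15844$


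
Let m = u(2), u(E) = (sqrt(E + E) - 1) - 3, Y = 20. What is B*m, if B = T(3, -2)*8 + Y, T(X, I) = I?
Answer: -8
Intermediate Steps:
u(E) = -4 + sqrt(2)*sqrt(E) (u(E) = (sqrt(2*E) - 1) - 3 = (sqrt(2)*sqrt(E) - 1) - 3 = (-1 + sqrt(2)*sqrt(E)) - 3 = -4 + sqrt(2)*sqrt(E))
m = -2 (m = -4 + sqrt(2)*sqrt(2) = -4 + 2 = -2)
B = 4 (B = -2*8 + 20 = -16 + 20 = 4)
B*m = 4*(-2) = -8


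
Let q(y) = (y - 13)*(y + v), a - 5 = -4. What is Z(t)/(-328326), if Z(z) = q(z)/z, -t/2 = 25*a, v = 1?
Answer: 1029/5472100 ≈ 0.00018804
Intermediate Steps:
a = 1 (a = 5 - 4 = 1)
q(y) = (1 + y)*(-13 + y) (q(y) = (y - 13)*(y + 1) = (-13 + y)*(1 + y) = (1 + y)*(-13 + y))
t = -50 ≈ -50.000
Z(z) = (-13 + z² - 12*z)/z
Z(t)/(-328326) = (-12 - 50 - 13/(-50))/(-328326) = (-12 - 50 - 13*(-1/50))*(-1/328326) = (-12 - 50 + 13/50)*(-1/328326) = -3087/50*(-1/328326) = 1029/5472100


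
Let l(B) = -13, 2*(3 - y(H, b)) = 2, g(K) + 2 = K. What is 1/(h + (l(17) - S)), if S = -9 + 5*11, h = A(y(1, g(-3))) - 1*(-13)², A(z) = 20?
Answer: -1/208 ≈ -0.0048077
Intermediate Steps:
g(K) = -2 + K
y(H, b) = 2 (y(H, b) = 3 - ½*2 = 3 - 1 = 2)
h = -149 (h = 20 - 1*(-13)² = 20 - 1*169 = 20 - 169 = -149)
S = 46 (S = -9 + 55 = 46)
1/(h + (l(17) - S)) = 1/(-149 + (-13 - 1*46)) = 1/(-149 + (-13 - 46)) = 1/(-149 - 59) = 1/(-208) = -1/208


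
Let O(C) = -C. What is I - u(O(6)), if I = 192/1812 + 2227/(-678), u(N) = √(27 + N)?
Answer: -325429/102378 - √21 ≈ -7.7613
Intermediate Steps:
I = -325429/102378 (I = 192*(1/1812) + 2227*(-1/678) = 16/151 - 2227/678 = -325429/102378 ≈ -3.1787)
I - u(O(6)) = -325429/102378 - √(27 - 1*6) = -325429/102378 - √(27 - 6) = -325429/102378 - √21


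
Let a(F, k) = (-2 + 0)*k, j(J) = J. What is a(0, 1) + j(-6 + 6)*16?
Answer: -2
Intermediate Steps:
a(F, k) = -2*k
a(0, 1) + j(-6 + 6)*16 = -2*1 + (-6 + 6)*16 = -2 + 0*16 = -2 + 0 = -2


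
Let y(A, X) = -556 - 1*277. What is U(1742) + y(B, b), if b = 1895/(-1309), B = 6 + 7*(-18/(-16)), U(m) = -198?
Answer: -1031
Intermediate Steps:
B = 111/8 (B = 6 + 7*(-18*(-1/16)) = 6 + 7*(9/8) = 6 + 63/8 = 111/8 ≈ 13.875)
b = -1895/1309 (b = 1895*(-1/1309) = -1895/1309 ≈ -1.4477)
y(A, X) = -833 (y(A, X) = -556 - 277 = -833)
U(1742) + y(B, b) = -198 - 833 = -1031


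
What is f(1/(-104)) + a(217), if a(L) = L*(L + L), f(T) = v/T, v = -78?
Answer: 102290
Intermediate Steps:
f(T) = -78/T
a(L) = 2*L² (a(L) = L*(2*L) = 2*L²)
f(1/(-104)) + a(217) = -78/(1/(-104)) + 2*217² = -78/(-1/104) + 2*47089 = -78*(-104) + 94178 = 8112 + 94178 = 102290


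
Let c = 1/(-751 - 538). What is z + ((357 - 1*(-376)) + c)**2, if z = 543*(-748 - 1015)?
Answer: -697873940093/1661521 ≈ -4.2002e+5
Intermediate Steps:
c = -1/1289 (c = 1/(-1289) = -1/1289 ≈ -0.00077580)
z = -957309 (z = 543*(-1763) = -957309)
z + ((357 - 1*(-376)) + c)**2 = -957309 + ((357 - 1*(-376)) - 1/1289)**2 = -957309 + ((357 + 376) - 1/1289)**2 = -957309 + (733 - 1/1289)**2 = -957309 + (944836/1289)**2 = -957309 + 892715066896/1661521 = -697873940093/1661521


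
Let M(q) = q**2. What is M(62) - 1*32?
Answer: 3812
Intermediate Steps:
M(62) - 1*32 = 62**2 - 1*32 = 3844 - 32 = 3812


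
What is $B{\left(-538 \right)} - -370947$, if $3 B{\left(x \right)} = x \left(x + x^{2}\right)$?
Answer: $-51439529$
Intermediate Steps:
$B{\left(x \right)} = \frac{x \left(x + x^{2}\right)}{3}$
$B{\left(-538 \right)} - -370947 = \frac{\left(-538\right)^{2} \left(1 - 538\right)}{3} - -370947 = \frac{1}{3} \cdot 289444 \left(-537\right) + 370947 = -51810476 + 370947 = -51439529$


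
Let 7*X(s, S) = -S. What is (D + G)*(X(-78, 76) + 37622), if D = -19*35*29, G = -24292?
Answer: -11472865406/7 ≈ -1.6390e+9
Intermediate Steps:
X(s, S) = -S/7 (X(s, S) = (-S)/7 = -S/7)
D = -19285 (D = -665*29 = -19285)
(D + G)*(X(-78, 76) + 37622) = (-19285 - 24292)*(-1/7*76 + 37622) = -43577*(-76/7 + 37622) = -43577*263278/7 = -11472865406/7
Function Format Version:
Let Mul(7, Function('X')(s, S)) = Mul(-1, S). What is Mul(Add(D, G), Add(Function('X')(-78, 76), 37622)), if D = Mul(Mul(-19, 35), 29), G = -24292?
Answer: Rational(-11472865406, 7) ≈ -1.6390e+9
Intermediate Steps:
Function('X')(s, S) = Mul(Rational(-1, 7), S) (Function('X')(s, S) = Mul(Rational(1, 7), Mul(-1, S)) = Mul(Rational(-1, 7), S))
D = -19285 (D = Mul(-665, 29) = -19285)
Mul(Add(D, G), Add(Function('X')(-78, 76), 37622)) = Mul(Add(-19285, -24292), Add(Mul(Rational(-1, 7), 76), 37622)) = Mul(-43577, Add(Rational(-76, 7), 37622)) = Mul(-43577, Rational(263278, 7)) = Rational(-11472865406, 7)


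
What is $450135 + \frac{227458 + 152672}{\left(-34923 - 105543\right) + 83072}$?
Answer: $\frac{12917334030}{28697} \approx 4.5013 \cdot 10^{5}$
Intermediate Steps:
$450135 + \frac{227458 + 152672}{\left(-34923 - 105543\right) + 83072} = 450135 + \frac{380130}{\left(-34923 - 105543\right) + 83072} = 450135 + \frac{380130}{-140466 + 83072} = 450135 + \frac{380130}{-57394} = 450135 + 380130 \left(- \frac{1}{57394}\right) = 450135 - \frac{190065}{28697} = \frac{12917334030}{28697}$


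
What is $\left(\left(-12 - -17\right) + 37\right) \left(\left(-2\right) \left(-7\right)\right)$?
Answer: $588$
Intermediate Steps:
$\left(\left(-12 - -17\right) + 37\right) \left(\left(-2\right) \left(-7\right)\right) = \left(\left(-12 + 17\right) + 37\right) 14 = \left(5 + 37\right) 14 = 42 \cdot 14 = 588$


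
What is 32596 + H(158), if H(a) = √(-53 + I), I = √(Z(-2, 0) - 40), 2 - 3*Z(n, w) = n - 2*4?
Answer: 32596 + √(-53 + 6*I) ≈ 32596.0 + 7.2917*I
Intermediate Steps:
Z(n, w) = 10/3 - n/3 (Z(n, w) = ⅔ - (n - 2*4)/3 = ⅔ - (n - 8)/3 = ⅔ - (-8 + n)/3 = ⅔ + (8/3 - n/3) = 10/3 - n/3)
I = 6*I (I = √((10/3 - ⅓*(-2)) - 40) = √((10/3 + ⅔) - 40) = √(4 - 40) = √(-36) = 6*I ≈ 6.0*I)
H(a) = √(-53 + 6*I)
32596 + H(158) = 32596 + √(-53 + 6*I)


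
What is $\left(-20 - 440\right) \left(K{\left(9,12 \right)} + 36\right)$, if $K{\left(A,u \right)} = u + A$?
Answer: $-26220$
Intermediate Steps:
$K{\left(A,u \right)} = A + u$
$\left(-20 - 440\right) \left(K{\left(9,12 \right)} + 36\right) = \left(-20 - 440\right) \left(\left(9 + 12\right) + 36\right) = - 460 \left(21 + 36\right) = \left(-460\right) 57 = -26220$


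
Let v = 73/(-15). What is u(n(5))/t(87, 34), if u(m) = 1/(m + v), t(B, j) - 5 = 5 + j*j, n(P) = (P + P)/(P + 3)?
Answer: -30/126511 ≈ -0.00023713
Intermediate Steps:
n(P) = 2*P/(3 + P) (n(P) = (2*P)/(3 + P) = 2*P/(3 + P))
t(B, j) = 10 + j**2 (t(B, j) = 5 + (5 + j*j) = 5 + (5 + j**2) = 10 + j**2)
v = -73/15 (v = 73*(-1/15) = -73/15 ≈ -4.8667)
u(m) = 1/(-73/15 + m) (u(m) = 1/(m - 73/15) = 1/(-73/15 + m))
u(n(5))/t(87, 34) = (15/(-73 + 15*(2*5/(3 + 5))))/(10 + 34**2) = (15/(-73 + 15*(2*5/8)))/(10 + 1156) = (15/(-73 + 15*(2*5*(1/8))))/1166 = (15/(-73 + 15*(5/4)))*(1/1166) = (15/(-73 + 75/4))*(1/1166) = (15/(-217/4))*(1/1166) = (15*(-4/217))*(1/1166) = -60/217*1/1166 = -30/126511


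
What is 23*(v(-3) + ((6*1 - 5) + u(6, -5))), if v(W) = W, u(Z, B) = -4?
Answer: -138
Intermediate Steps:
23*(v(-3) + ((6*1 - 5) + u(6, -5))) = 23*(-3 + ((6*1 - 5) - 4)) = 23*(-3 + ((6 - 5) - 4)) = 23*(-3 + (1 - 4)) = 23*(-3 - 3) = 23*(-6) = -138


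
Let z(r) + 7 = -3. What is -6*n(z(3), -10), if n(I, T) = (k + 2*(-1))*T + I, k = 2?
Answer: 60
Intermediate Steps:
z(r) = -10 (z(r) = -7 - 3 = -10)
n(I, T) = I (n(I, T) = (2 + 2*(-1))*T + I = (2 - 2)*T + I = 0*T + I = 0 + I = I)
-6*n(z(3), -10) = -6*(-10) = 60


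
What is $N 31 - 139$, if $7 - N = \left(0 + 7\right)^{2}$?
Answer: $-1441$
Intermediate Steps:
$N = -42$ ($N = 7 - \left(0 + 7\right)^{2} = 7 - 7^{2} = 7 - 49 = -42$)
$N 31 - 139 = \left(-42\right) 31 - 139 = -1302 - 139 = -1441$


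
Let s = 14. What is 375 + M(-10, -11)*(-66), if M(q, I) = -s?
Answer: 1299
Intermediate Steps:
M(q, I) = -14 (M(q, I) = -1*14 = -14)
375 + M(-10, -11)*(-66) = 375 - 14*(-66) = 375 + 924 = 1299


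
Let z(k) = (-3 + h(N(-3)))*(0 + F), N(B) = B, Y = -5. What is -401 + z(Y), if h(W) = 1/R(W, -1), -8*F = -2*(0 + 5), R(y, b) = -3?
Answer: -2431/6 ≈ -405.17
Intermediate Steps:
F = 5/4 (F = -(-1)*(0 + 5)/4 = -(-1)*5/4 = -⅛*(-10) = 5/4 ≈ 1.2500)
h(W) = -⅓ (h(W) = 1/(-3) = -⅓)
z(k) = -25/6 (z(k) = (-3 - ⅓)*(0 + 5/4) = -10/3*5/4 = -25/6)
-401 + z(Y) = -401 - 25/6 = -2431/6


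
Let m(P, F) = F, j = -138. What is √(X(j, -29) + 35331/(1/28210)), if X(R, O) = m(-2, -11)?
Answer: √996687499 ≈ 31570.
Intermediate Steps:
X(R, O) = -11
√(X(j, -29) + 35331/(1/28210)) = √(-11 + 35331/(1/28210)) = √(-11 + 35331*28210) = √(-11 + 996687510) = √996687499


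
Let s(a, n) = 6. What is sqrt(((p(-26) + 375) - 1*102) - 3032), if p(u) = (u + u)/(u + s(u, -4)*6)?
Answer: I*sqrt(69105)/5 ≈ 52.576*I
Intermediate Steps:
p(u) = 2*u/(36 + u) (p(u) = (u + u)/(u + 6*6) = (2*u)/(u + 36) = (2*u)/(36 + u) = 2*u/(36 + u))
sqrt(((p(-26) + 375) - 1*102) - 3032) = sqrt(((2*(-26)/(36 - 26) + 375) - 1*102) - 3032) = sqrt(((2*(-26)/10 + 375) - 102) - 3032) = sqrt(((2*(-26)*(1/10) + 375) - 102) - 3032) = sqrt(((-26/5 + 375) - 102) - 3032) = sqrt((1849/5 - 102) - 3032) = sqrt(1339/5 - 3032) = sqrt(-13821/5) = I*sqrt(69105)/5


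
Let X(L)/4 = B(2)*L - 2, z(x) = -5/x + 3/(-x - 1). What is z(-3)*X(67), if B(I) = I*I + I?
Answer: 15200/3 ≈ 5066.7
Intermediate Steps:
B(I) = I + I**2 (B(I) = I**2 + I = I + I**2)
z(x) = -5/x + 3/(-1 - x)
X(L) = -8 + 24*L (X(L) = 4*((2*(1 + 2))*L - 2) = 4*((2*3)*L - 2) = 4*(6*L - 2) = 4*(-2 + 6*L) = -8 + 24*L)
z(-3)*X(67) = ((-5 - 8*(-3))/((-3)*(1 - 3)))*(-8 + 24*67) = (-1/3*(-5 + 24)/(-2))*(-8 + 1608) = -1/3*(-1/2)*19*1600 = (19/6)*1600 = 15200/3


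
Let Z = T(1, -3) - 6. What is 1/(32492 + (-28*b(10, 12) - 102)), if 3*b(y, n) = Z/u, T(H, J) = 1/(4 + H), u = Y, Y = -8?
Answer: 30/971497 ≈ 3.0880e-5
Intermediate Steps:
u = -8
Z = -29/5 (Z = 1/(4 + 1) - 6 = 1/5 - 6 = ⅕ - 6 = -29/5 ≈ -5.8000)
b(y, n) = 29/120 (b(y, n) = (-29/5/(-8))/3 = (-29/5*(-⅛))/3 = (⅓)*(29/40) = 29/120)
1/(32492 + (-28*b(10, 12) - 102)) = 1/(32492 + (-28*29/120 - 102)) = 1/(32492 + (-203/30 - 102)) = 1/(32492 - 3263/30) = 1/(971497/30) = 30/971497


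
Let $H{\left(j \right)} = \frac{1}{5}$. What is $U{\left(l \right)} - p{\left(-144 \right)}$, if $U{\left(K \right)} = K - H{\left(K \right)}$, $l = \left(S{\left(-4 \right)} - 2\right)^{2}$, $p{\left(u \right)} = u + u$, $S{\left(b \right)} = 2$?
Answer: $\frac{1439}{5} \approx 287.8$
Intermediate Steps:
$p{\left(u \right)} = 2 u$
$l = 0$ ($l = \left(2 - 2\right)^{2} = 0^{2} = 0$)
$H{\left(j \right)} = \frac{1}{5}$
$U{\left(K \right)} = - \frac{1}{5} + K$ ($U{\left(K \right)} = K - \frac{1}{5} = - \frac{1}{5} + K$)
$U{\left(l \right)} - p{\left(-144 \right)} = \left(- \frac{1}{5} + 0\right) - 2 \left(-144\right) = - \frac{1}{5} - -288 = - \frac{1}{5} + 288 = \frac{1439}{5}$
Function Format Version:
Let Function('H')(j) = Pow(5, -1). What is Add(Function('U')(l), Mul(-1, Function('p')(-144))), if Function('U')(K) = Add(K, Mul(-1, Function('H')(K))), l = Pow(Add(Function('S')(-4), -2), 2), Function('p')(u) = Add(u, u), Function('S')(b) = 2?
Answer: Rational(1439, 5) ≈ 287.80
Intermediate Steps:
Function('p')(u) = Mul(2, u)
l = 0 (l = Pow(Add(2, -2), 2) = Pow(0, 2) = 0)
Function('H')(j) = Rational(1, 5)
Function('U')(K) = Add(Rational(-1, 5), K) (Function('U')(K) = Add(K, Mul(-1, Rational(1, 5))) = Add(K, Rational(-1, 5)) = Add(Rational(-1, 5), K))
Add(Function('U')(l), Mul(-1, Function('p')(-144))) = Add(Add(Rational(-1, 5), 0), Mul(-1, Mul(2, -144))) = Add(Rational(-1, 5), Mul(-1, -288)) = Add(Rational(-1, 5), 288) = Rational(1439, 5)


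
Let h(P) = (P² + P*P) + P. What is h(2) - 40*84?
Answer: -3350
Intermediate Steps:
h(P) = P + 2*P² (h(P) = (P² + P²) + P = 2*P² + P = P + 2*P²)
h(2) - 40*84 = 2*(1 + 2*2) - 40*84 = 2*(1 + 4) - 3360 = 2*5 - 3360 = 10 - 3360 = -3350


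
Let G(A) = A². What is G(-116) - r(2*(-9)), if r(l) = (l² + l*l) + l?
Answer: 12826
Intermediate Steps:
r(l) = l + 2*l² (r(l) = (l² + l²) + l = 2*l² + l = l + 2*l²)
G(-116) - r(2*(-9)) = (-116)² - 2*(-9)*(1 + 2*(2*(-9))) = 13456 - (-18)*(1 + 2*(-18)) = 13456 - (-18)*(1 - 36) = 13456 - (-18)*(-35) = 13456 - 1*630 = 13456 - 630 = 12826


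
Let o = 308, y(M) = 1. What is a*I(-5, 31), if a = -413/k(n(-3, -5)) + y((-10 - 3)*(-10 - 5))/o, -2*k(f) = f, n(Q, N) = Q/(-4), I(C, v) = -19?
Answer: -19335065/924 ≈ -20925.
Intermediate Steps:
n(Q, N) = -Q/4 (n(Q, N) = Q*(-1/4) = -Q/4)
k(f) = -f/2
a = 1017635/924 (a = -413/((-(-1)*(-3)/8)) + 1/308 = -413/((-1/2*3/4)) + 1*(1/308) = -413/(-3/8) + 1/308 = -413*(-8/3) + 1/308 = 3304/3 + 1/308 = 1017635/924 ≈ 1101.3)
a*I(-5, 31) = (1017635/924)*(-19) = -19335065/924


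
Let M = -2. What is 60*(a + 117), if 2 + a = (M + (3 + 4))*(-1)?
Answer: 6600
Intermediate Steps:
a = -7 (a = -2 + (-2 + (3 + 4))*(-1) = -2 + (-2 + 7)*(-1) = -2 + 5*(-1) = -2 - 5 = -7)
60*(a + 117) = 60*(-7 + 117) = 60*110 = 6600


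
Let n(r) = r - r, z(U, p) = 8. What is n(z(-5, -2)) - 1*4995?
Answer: -4995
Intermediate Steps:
n(r) = 0
n(z(-5, -2)) - 1*4995 = 0 - 1*4995 = 0 - 4995 = -4995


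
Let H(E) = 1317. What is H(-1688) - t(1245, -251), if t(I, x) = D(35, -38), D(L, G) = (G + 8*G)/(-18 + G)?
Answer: 36705/28 ≈ 1310.9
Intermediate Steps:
D(L, G) = 9*G/(-18 + G) (D(L, G) = (9*G)/(-18 + G) = 9*G/(-18 + G))
t(I, x) = 171/28 (t(I, x) = 9*(-38)/(-18 - 38) = 9*(-38)/(-56) = 9*(-38)*(-1/56) = 171/28)
H(-1688) - t(1245, -251) = 1317 - 1*171/28 = 1317 - 171/28 = 36705/28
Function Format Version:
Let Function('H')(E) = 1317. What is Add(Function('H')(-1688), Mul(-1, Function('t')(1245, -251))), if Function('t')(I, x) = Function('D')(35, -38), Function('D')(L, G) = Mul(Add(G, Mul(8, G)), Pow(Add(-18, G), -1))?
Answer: Rational(36705, 28) ≈ 1310.9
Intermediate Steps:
Function('D')(L, G) = Mul(9, G, Pow(Add(-18, G), -1)) (Function('D')(L, G) = Mul(Mul(9, G), Pow(Add(-18, G), -1)) = Mul(9, G, Pow(Add(-18, G), -1)))
Function('t')(I, x) = Rational(171, 28) (Function('t')(I, x) = Mul(9, -38, Pow(Add(-18, -38), -1)) = Mul(9, -38, Pow(-56, -1)) = Mul(9, -38, Rational(-1, 56)) = Rational(171, 28))
Add(Function('H')(-1688), Mul(-1, Function('t')(1245, -251))) = Add(1317, Mul(-1, Rational(171, 28))) = Add(1317, Rational(-171, 28)) = Rational(36705, 28)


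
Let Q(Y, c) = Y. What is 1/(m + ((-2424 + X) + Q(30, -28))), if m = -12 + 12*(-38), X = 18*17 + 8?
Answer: -1/2548 ≈ -0.00039246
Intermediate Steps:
X = 314 (X = 306 + 8 = 314)
m = -468 (m = -12 - 456 = -468)
1/(m + ((-2424 + X) + Q(30, -28))) = 1/(-468 + ((-2424 + 314) + 30)) = 1/(-468 + (-2110 + 30)) = 1/(-468 - 2080) = 1/(-2548) = -1/2548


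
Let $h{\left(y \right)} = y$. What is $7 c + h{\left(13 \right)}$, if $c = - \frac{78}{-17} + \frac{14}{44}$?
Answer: $\frac{17707}{374} \approx 47.345$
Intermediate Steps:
$c = \frac{1835}{374}$ ($c = \left(-78\right) \left(- \frac{1}{17}\right) + 14 \cdot \frac{1}{44} = \frac{78}{17} + \frac{7}{22} = \frac{1835}{374} \approx 4.9064$)
$7 c + h{\left(13 \right)} = 7 \cdot \frac{1835}{374} + 13 = \frac{12845}{374} + 13 = \frac{17707}{374}$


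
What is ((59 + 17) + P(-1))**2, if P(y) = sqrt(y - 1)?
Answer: (76 + I*sqrt(2))**2 ≈ 5774.0 + 214.96*I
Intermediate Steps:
P(y) = sqrt(-1 + y)
((59 + 17) + P(-1))**2 = ((59 + 17) + sqrt(-1 - 1))**2 = (76 + sqrt(-2))**2 = (76 + I*sqrt(2))**2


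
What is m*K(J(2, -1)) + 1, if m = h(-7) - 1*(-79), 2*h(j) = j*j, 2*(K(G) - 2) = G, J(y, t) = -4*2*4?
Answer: -1448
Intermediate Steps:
J(y, t) = -32 (J(y, t) = -8*4 = -32)
K(G) = 2 + G/2
h(j) = j**2/2 (h(j) = (j*j)/2 = j**2/2)
m = 207/2 (m = (1/2)*(-7)**2 - 1*(-79) = (1/2)*49 + 79 = 49/2 + 79 = 207/2 ≈ 103.50)
m*K(J(2, -1)) + 1 = 207*(2 + (1/2)*(-32))/2 + 1 = 207*(2 - 16)/2 + 1 = (207/2)*(-14) + 1 = -1449 + 1 = -1448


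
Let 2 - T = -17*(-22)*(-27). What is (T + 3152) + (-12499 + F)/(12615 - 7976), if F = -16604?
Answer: 61446925/4639 ≈ 13246.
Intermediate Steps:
T = 10100 (T = 2 - (-17*(-22))*(-27) = 2 - 374*(-27) = 2 - 1*(-10098) = 2 + 10098 = 10100)
(T + 3152) + (-12499 + F)/(12615 - 7976) = (10100 + 3152) + (-12499 - 16604)/(12615 - 7976) = 13252 - 29103/4639 = 61446925/4639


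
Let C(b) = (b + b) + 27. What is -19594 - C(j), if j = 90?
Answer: -19801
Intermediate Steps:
C(b) = 27 + 2*b (C(b) = 2*b + 27 = 27 + 2*b)
-19594 - C(j) = -19594 - (27 + 2*90) = -19594 - (27 + 180) = -19594 - 1*207 = -19594 - 207 = -19801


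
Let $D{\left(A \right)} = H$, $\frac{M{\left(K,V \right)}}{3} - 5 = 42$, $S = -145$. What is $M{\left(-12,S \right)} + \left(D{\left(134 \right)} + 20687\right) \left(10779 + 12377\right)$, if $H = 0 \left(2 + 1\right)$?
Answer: $479028313$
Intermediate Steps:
$M{\left(K,V \right)} = 141$ ($M{\left(K,V \right)} = 15 + 3 \cdot 42 = 15 + 126 = 141$)
$H = 0$ ($H = 0 \cdot 3 = 0$)
$D{\left(A \right)} = 0$
$M{\left(-12,S \right)} + \left(D{\left(134 \right)} + 20687\right) \left(10779 + 12377\right) = 141 + \left(0 + 20687\right) \left(10779 + 12377\right) = 141 + 20687 \cdot 23156 = 141 + 479028172 = 479028313$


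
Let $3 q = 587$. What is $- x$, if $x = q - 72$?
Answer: $- \frac{371}{3} \approx -123.67$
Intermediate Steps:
$q = \frac{587}{3}$ ($q = \frac{1}{3} \cdot 587 = \frac{587}{3} \approx 195.67$)
$x = \frac{371}{3}$ ($x = \frac{587}{3} - 72 = \frac{371}{3} \approx 123.67$)
$- x = \left(-1\right) \frac{371}{3} = - \frac{371}{3}$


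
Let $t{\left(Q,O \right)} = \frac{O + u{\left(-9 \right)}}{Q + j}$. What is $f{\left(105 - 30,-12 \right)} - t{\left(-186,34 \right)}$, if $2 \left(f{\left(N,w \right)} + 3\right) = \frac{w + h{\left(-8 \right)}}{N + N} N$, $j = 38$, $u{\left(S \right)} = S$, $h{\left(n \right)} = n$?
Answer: $- \frac{1159}{148} \approx -7.8311$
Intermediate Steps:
$f{\left(N,w \right)} = -5 + \frac{w}{4}$ ($f{\left(N,w \right)} = -3 + \frac{\frac{w - 8}{N + N} N}{2} = -3 + \frac{\frac{-8 + w}{2 N} N}{2} = -3 + \frac{-4 + \frac{w}{2}}{2} = -3 + \left(-2 + \frac{w}{4}\right) = -5 + \frac{w}{4}$)
$t{\left(Q,O \right)} = \frac{-9 + O}{38 + Q}$ ($t{\left(Q,O \right)} = \frac{O - 9}{Q + 38} = \frac{-9 + O}{38 + Q}$)
$f{\left(105 - 30,-12 \right)} - t{\left(-186,34 \right)} = \left(-5 + \frac{1}{4} \left(-12\right)\right) - \frac{-9 + 34}{38 - 186} = \left(-5 - 3\right) - \frac{1}{-148} \cdot 25 = -8 - \left(- \frac{1}{148}\right) 25 = -8 - - \frac{25}{148} = -8 + \frac{25}{148} = - \frac{1159}{148}$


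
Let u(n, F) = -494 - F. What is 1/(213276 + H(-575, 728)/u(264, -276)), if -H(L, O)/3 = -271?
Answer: 218/46493355 ≈ 4.6888e-6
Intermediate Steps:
H(L, O) = 813 (H(L, O) = -3*(-271) = 813)
1/(213276 + H(-575, 728)/u(264, -276)) = 1/(213276 + 813/(-494 - 1*(-276))) = 1/(213276 + 813/(-494 + 276)) = 1/(213276 + 813/(-218)) = 1/(213276 + 813*(-1/218)) = 1/(213276 - 813/218) = 1/(46493355/218) = 218/46493355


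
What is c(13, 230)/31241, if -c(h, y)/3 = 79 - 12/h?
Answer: -435/58019 ≈ -0.0074975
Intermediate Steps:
c(h, y) = -237 + 36/h (c(h, y) = -3*(79 - 12/h) = -237 + 36/h)
c(13, 230)/31241 = (-237 + 36/13)/31241 = (-237 + 36*(1/13))*(1/31241) = (-237 + 36/13)*(1/31241) = -3045/13*1/31241 = -435/58019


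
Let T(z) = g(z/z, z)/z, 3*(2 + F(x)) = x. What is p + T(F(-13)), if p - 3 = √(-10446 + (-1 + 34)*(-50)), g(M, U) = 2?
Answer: 51/19 + 24*I*√21 ≈ 2.6842 + 109.98*I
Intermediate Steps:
F(x) = -2 + x/3
p = 3 + 24*I*√21 (p = 3 + √(-10446 + (-1 + 34)*(-50)) = 3 + √(-10446 + 33*(-50)) = 3 + √(-10446 - 1650) = 3 + √(-12096) = 3 + 24*I*√21 ≈ 3.0 + 109.98*I)
T(z) = 2/z
p + T(F(-13)) = (3 + 24*I*√21) + 2/(-2 + (⅓)*(-13)) = (3 + 24*I*√21) + 2/(-2 - 13/3) = (3 + 24*I*√21) + 2/(-19/3) = (3 + 24*I*√21) + 2*(-3/19) = (3 + 24*I*√21) - 6/19 = 51/19 + 24*I*√21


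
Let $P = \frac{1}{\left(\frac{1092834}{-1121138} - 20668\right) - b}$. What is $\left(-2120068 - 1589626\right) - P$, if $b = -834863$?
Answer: $- \frac{1693148600245795941}{456411930538} \approx -3.7097 \cdot 10^{6}$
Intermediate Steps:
$P = \frac{560569}{456411930538}$ ($P = \frac{1}{\left(\frac{1092834}{-1121138} - 20668\right) - -834863} = \frac{1}{\left(1092834 \left(- \frac{1}{1121138}\right) - 20668\right) + 834863} = \frac{1}{\left(- \frac{546417}{560569} - 20668\right) + 834863} = \frac{1}{- \frac{11586386509}{560569} + 834863} = \frac{1}{\frac{456411930538}{560569}} = \frac{560569}{456411930538} \approx 1.2282 \cdot 10^{-6}$)
$\left(-2120068 - 1589626\right) - P = \left(-2120068 - 1589626\right) - \frac{560569}{456411930538} = -3709694 - \frac{560569}{456411930538} = - \frac{1693148600245795941}{456411930538}$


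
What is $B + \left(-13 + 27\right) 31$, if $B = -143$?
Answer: $291$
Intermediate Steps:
$B + \left(-13 + 27\right) 31 = -143 + \left(-13 + 27\right) 31 = -143 + 14 \cdot 31 = -143 + 434 = 291$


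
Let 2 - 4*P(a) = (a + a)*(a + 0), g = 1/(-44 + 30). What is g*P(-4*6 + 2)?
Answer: 69/4 ≈ 17.250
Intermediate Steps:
g = -1/14 (g = 1/(-14) = -1/14 ≈ -0.071429)
P(a) = 1/2 - a**2/2 (P(a) = 1/2 - (a + a)*(a + 0)/4 = 1/2 - 2*a*a/4 = 1/2 - a**2/2)
g*P(-4*6 + 2) = -(1/2 - (-4*6 + 2)**2/2)/14 = -(1/2 - (-24 + 2)**2/2)/14 = -(1/2 - 1/2*(-22)**2)/14 = -(1/2 - 1/2*484)/14 = -(1/2 - 242)/14 = -1/14*(-483/2) = 69/4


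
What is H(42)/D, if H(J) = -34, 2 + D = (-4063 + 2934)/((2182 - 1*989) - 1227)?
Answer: -1156/1061 ≈ -1.0895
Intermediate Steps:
D = 1061/34 (D = -2 + (-4063 + 2934)/((2182 - 1*989) - 1227) = -2 - 1129/((2182 - 989) - 1227) = -2 - 1129/(1193 - 1227) = -2 - 1129/(-34) = -2 - 1129*(-1/34) = -2 + 1129/34 = 1061/34 ≈ 31.206)
H(42)/D = -34/1061/34 = -34*34/1061 = -1156/1061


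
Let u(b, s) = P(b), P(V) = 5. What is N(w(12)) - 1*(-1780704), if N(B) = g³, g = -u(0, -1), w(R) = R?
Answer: 1780579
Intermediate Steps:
u(b, s) = 5
g = -5 (g = -1*5 = -5)
N(B) = -125 (N(B) = (-5)³ = -125)
N(w(12)) - 1*(-1780704) = -125 - 1*(-1780704) = -125 + 1780704 = 1780579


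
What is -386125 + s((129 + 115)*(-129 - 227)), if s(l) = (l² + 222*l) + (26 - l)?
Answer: 7525771453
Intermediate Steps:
s(l) = 26 + l² + 221*l
-386125 + s((129 + 115)*(-129 - 227)) = -386125 + (26 + ((129 + 115)*(-129 - 227))² + 221*((129 + 115)*(-129 - 227))) = -386125 + (26 + (244*(-356))² + 221*(244*(-356))) = -386125 + (26 + (-86864)² + 221*(-86864)) = -386125 + (26 + 7545354496 - 19196944) = -386125 + 7526157578 = 7525771453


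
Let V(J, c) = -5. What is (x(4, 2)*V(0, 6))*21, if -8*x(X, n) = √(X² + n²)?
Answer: 105*√5/4 ≈ 58.697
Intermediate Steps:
x(X, n) = -√(X² + n²)/8
(x(4, 2)*V(0, 6))*21 = (-√(4² + 2²)/8*(-5))*21 = (-√(16 + 4)/8*(-5))*21 = (-√5/4*(-5))*21 = (5*√5/4)*21 = 105*√5/4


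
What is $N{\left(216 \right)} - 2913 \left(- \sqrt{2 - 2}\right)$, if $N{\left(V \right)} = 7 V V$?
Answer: $326592$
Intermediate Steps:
$N{\left(V \right)} = 7 V^{2}$
$N{\left(216 \right)} - 2913 \left(- \sqrt{2 - 2}\right) = 7 \cdot 216^{2} - 2913 \left(- \sqrt{2 - 2}\right) = 7 \cdot 46656 - 2913 \left(- \sqrt{0}\right) = 326592 - 2913 \left(\left(-1\right) 0\right) = 326592 - 0 = 326592 + 0 = 326592$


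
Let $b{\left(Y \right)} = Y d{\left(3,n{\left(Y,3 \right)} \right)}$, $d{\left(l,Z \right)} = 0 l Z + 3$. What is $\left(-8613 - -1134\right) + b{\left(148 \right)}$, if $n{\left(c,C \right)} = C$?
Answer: $-7035$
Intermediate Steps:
$d{\left(l,Z \right)} = 3$ ($d{\left(l,Z \right)} = 0 Z + 3 = 0 + 3 = 3$)
$b{\left(Y \right)} = 3 Y$ ($b{\left(Y \right)} = Y 3 = 3 Y$)
$\left(-8613 - -1134\right) + b{\left(148 \right)} = \left(-8613 - -1134\right) + 3 \cdot 148 = \left(-8613 + 1134\right) + 444 = -7479 + 444 = -7035$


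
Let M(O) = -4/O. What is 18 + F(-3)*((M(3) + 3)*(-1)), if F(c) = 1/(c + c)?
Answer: 329/18 ≈ 18.278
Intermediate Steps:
F(c) = 1/(2*c)
18 + F(-3)*((M(3) + 3)*(-1)) = 18 + ((½)/(-3))*((-4/3 + 3)*(-1)) = 18 + ((½)*(-⅓))*((-4*⅓ + 3)*(-1)) = 18 - (-4/3 + 3)*(-1)/6 = 18 - 5*(-1)/18 = 18 - ⅙*(-5/3) = 18 + 5/18 = 329/18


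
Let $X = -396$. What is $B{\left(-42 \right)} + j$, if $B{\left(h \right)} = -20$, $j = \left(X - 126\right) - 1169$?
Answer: $-1711$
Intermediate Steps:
$j = -1691$ ($j = \left(-396 - 126\right) - 1169 = -522 - 1169 = -1691$)
$B{\left(-42 \right)} + j = -20 - 1691 = -1711$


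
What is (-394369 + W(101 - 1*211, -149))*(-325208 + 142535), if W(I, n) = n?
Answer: 72067786614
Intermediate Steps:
(-394369 + W(101 - 1*211, -149))*(-325208 + 142535) = (-394369 - 149)*(-325208 + 142535) = -394518*(-182673) = 72067786614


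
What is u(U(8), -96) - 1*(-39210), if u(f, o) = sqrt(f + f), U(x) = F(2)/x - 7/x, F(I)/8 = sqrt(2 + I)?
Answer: 78423/2 ≈ 39212.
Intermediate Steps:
F(I) = 8*sqrt(2 + I)
U(x) = 9/x (U(x) = (8*sqrt(2 + 2))/x - 7/x = (8*sqrt(4))/x - 7/x = (8*2)/x - 7/x = 16/x - 7/x = 9/x)
u(f, o) = sqrt(2)*sqrt(f) (u(f, o) = sqrt(2*f) = sqrt(2)*sqrt(f))
u(U(8), -96) - 1*(-39210) = sqrt(2)*sqrt(9/8) - 1*(-39210) = sqrt(2)*sqrt(9*(1/8)) + 39210 = sqrt(2)*sqrt(9/8) + 39210 = sqrt(2)*(3*sqrt(2)/4) + 39210 = 3/2 + 39210 = 78423/2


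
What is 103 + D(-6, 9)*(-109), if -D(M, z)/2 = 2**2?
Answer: 975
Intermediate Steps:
D(M, z) = -8 (D(M, z) = -2*2**2 = -2*4 = -8)
103 + D(-6, 9)*(-109) = 103 - 8*(-109) = 103 + 872 = 975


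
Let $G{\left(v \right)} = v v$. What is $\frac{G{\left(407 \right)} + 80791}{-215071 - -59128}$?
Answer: $- \frac{246440}{155943} \approx -1.5803$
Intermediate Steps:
$G{\left(v \right)} = v^{2}$
$\frac{G{\left(407 \right)} + 80791}{-215071 - -59128} = \frac{407^{2} + 80791}{-215071 - -59128} = \frac{165649 + 80791}{-215071 + 59128} = \frac{246440}{-155943} = 246440 \left(- \frac{1}{155943}\right) = - \frac{246440}{155943}$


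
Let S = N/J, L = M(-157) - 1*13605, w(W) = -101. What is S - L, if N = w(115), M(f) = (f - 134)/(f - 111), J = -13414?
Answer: 24452722777/1797476 ≈ 13604.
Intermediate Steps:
M(f) = (-134 + f)/(-111 + f)
N = -101
L = -3645849/268 (L = (-134 - 157)/(-111 - 157) - 1*13605 = -291/(-268) - 13605 = -1/268*(-291) - 13605 = 291/268 - 13605 = -3645849/268 ≈ -13604.)
S = 101/13414 (S = -101/(-13414) = -101*(-1/13414) = 101/13414 ≈ 0.0075294)
S - L = 101/13414 - 1*(-3645849/268) = 101/13414 + 3645849/268 = 24452722777/1797476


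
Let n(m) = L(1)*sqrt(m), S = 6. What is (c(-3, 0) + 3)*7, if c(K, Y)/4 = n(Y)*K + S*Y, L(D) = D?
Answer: 21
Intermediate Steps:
n(m) = sqrt(m) (n(m) = 1*sqrt(m) = sqrt(m))
c(K, Y) = 24*Y + 4*K*sqrt(Y) (c(K, Y) = 4*(sqrt(Y)*K + 6*Y) = 4*(K*sqrt(Y) + 6*Y) = 4*(6*Y + K*sqrt(Y)) = 24*Y + 4*K*sqrt(Y))
(c(-3, 0) + 3)*7 = ((24*0 + 4*(-3)*sqrt(0)) + 3)*7 = ((0 + 4*(-3)*0) + 3)*7 = ((0 + 0) + 3)*7 = (0 + 3)*7 = 3*7 = 21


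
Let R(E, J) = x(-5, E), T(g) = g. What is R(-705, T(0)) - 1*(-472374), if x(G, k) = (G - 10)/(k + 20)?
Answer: 64715241/137 ≈ 4.7237e+5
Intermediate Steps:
x(G, k) = (-10 + G)/(20 + k)
R(E, J) = -15/(20 + E) (R(E, J) = (-10 - 5)/(20 + E) = -15/(20 + E))
R(-705, T(0)) - 1*(-472374) = -15/(20 - 705) - 1*(-472374) = -15/(-685) + 472374 = -15*(-1/685) + 472374 = 3/137 + 472374 = 64715241/137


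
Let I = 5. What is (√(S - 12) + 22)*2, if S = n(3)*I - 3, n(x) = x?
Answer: 44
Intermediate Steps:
S = 12 (S = 3*5 - 3 = 15 - 3 = 12)
(√(S - 12) + 22)*2 = (√(12 - 12) + 22)*2 = (√0 + 22)*2 = (0 + 22)*2 = 22*2 = 44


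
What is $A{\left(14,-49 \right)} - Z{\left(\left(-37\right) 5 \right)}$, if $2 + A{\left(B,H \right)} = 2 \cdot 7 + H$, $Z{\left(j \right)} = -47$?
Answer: $10$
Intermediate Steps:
$A{\left(B,H \right)} = 12 + H$ ($A{\left(B,H \right)} = -2 + \left(2 \cdot 7 + H\right) = -2 + \left(14 + H\right) = 12 + H$)
$A{\left(14,-49 \right)} - Z{\left(\left(-37\right) 5 \right)} = \left(12 - 49\right) - -47 = -37 + 47 = 10$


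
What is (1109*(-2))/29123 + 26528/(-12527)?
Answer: -800359830/364823821 ≈ -2.1938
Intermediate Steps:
(1109*(-2))/29123 + 26528/(-12527) = -2218*1/29123 + 26528*(-1/12527) = -2218/29123 - 26528/12527 = -800359830/364823821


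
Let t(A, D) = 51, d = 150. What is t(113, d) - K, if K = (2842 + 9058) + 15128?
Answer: -26977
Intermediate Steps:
K = 27028 (K = 11900 + 15128 = 27028)
t(113, d) - K = 51 - 1*27028 = 51 - 27028 = -26977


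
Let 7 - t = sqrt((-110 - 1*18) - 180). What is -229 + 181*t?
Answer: 1038 - 362*I*sqrt(77) ≈ 1038.0 - 3176.5*I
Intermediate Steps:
t = 7 - 2*I*sqrt(77) (t = 7 - sqrt((-110 - 1*18) - 180) = 7 - sqrt((-110 - 18) - 180) = 7 - sqrt(-128 - 180) = 7 - sqrt(-308) = 7 - 2*I*sqrt(77) ≈ 7.0 - 17.55*I)
-229 + 181*t = -229 + 181*(7 - 2*I*sqrt(77)) = -229 + (1267 - 362*I*sqrt(77)) = 1038 - 362*I*sqrt(77)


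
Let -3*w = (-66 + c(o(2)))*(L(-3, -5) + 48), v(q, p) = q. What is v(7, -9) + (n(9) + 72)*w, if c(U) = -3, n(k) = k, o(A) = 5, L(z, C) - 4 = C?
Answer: 87568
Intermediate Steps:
L(z, C) = 4 + C
w = 1081 (w = -(-66 - 3)*((4 - 5) + 48)/3 = -(-23)*(-1 + 48) = -(-23)*47 = -⅓*(-3243) = 1081)
v(7, -9) + (n(9) + 72)*w = 7 + (9 + 72)*1081 = 7 + 81*1081 = 7 + 87561 = 87568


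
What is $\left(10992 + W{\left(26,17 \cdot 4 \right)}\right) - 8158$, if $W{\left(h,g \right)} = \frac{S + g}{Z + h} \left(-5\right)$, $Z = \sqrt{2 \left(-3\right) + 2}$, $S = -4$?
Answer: $\frac{47970}{17} + \frac{16 i}{17} \approx 2821.8 + 0.94118 i$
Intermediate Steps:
$Z = 2 i$ ($Z = \sqrt{-6 + 2} = \sqrt{-4} = 2 i \approx 2.0 i$)
$W{\left(h,g \right)} = - \frac{5 \left(-4 + g\right)}{h + 2 i}$ ($W{\left(h,g \right)} = \frac{-4 + g}{2 i + h} \left(-5\right) = \frac{-4 + g}{h + 2 i} \left(-5\right) = - \frac{5 \left(-4 + g\right)}{h + 2 i}$)
$\left(10992 + W{\left(26,17 \cdot 4 \right)}\right) - 8158 = \left(10992 + \frac{5 \left(4 - 17 \cdot 4\right)}{26 + 2 i}\right) - 8158 = \left(10992 + 5 \frac{26 - 2 i}{680} \left(4 - 68\right)\right) - 8158 = \left(10992 + 5 \frac{26 - 2 i}{680} \left(-64\right)\right) - 8158 = \left(10992 - \left(\frac{208}{17} - \frac{16 i}{17}\right)\right) - 8158 = \left(\frac{186656}{17} + \frac{16 i}{17}\right) - 8158 = \frac{47970}{17} + \frac{16 i}{17}$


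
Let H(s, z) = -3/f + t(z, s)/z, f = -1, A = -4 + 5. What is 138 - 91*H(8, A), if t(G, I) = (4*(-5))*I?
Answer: 14425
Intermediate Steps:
t(G, I) = -20*I
A = 1
H(s, z) = 3 - 20*s/z (H(s, z) = -3/(-1) + (-20*s)/z = -3*(-1) - 20*s/z = 3 - 20*s/z)
138 - 91*H(8, A) = 138 - 91*(3 - 20*8/1) = 138 - 91*(3 - 20*8*1) = 138 - 91*(3 - 160) = 138 - 91*(-157) = 138 + 14287 = 14425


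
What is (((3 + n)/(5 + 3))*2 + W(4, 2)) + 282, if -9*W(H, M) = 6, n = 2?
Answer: 3391/12 ≈ 282.58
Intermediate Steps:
W(H, M) = -⅔ (W(H, M) = -⅑*6 = -⅔)
(((3 + n)/(5 + 3))*2 + W(4, 2)) + 282 = (((3 + 2)/(5 + 3))*2 - ⅔) + 282 = ((5/8)*2 - ⅔) + 282 = (5/4 - ⅔) + 282 = 7/12 + 282 = 3391/12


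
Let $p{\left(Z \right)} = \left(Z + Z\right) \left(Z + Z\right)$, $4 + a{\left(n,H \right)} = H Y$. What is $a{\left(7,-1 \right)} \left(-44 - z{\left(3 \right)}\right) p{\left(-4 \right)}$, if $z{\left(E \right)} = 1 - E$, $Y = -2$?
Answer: $5376$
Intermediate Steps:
$a{\left(n,H \right)} = -4 - 2 H$ ($a{\left(n,H \right)} = -4 + H \left(-2\right) = -4 - 2 H$)
$p{\left(Z \right)} = 4 Z^{2}$ ($p{\left(Z \right)} = 2 Z 2 Z = 4 Z^{2}$)
$a{\left(7,-1 \right)} \left(-44 - z{\left(3 \right)}\right) p{\left(-4 \right)} = \left(-4 - -2\right) \left(-44 - \left(1 - 3\right)\right) 4 \left(-4\right)^{2} = \left(-4 + 2\right) \left(-44 - \left(1 - 3\right)\right) 4 \cdot 16 = - 2 \left(-44 - -2\right) 64 = - 2 \left(-44 + 2\right) 64 = \left(-2\right) \left(-42\right) 64 = 84 \cdot 64 = 5376$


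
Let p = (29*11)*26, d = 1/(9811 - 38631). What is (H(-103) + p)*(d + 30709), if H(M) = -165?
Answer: 654039667081/2620 ≈ 2.4963e+8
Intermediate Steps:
d = -1/28820 (d = 1/(-28820) = -1/28820 ≈ -3.4698e-5)
p = 8294 (p = 319*26 = 8294)
(H(-103) + p)*(d + 30709) = (-165 + 8294)*(-1/28820 + 30709) = 8129*(885033379/28820) = 654039667081/2620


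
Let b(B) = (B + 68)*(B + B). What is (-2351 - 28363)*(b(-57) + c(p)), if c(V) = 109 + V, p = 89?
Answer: 32433984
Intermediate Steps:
b(B) = 2*B*(68 + B) (b(B) = (68 + B)*(2*B) = 2*B*(68 + B))
(-2351 - 28363)*(b(-57) + c(p)) = (-2351 - 28363)*(2*(-57)*(68 - 57) + (109 + 89)) = -30714*(2*(-57)*11 + 198) = -30714*(-1254 + 198) = -30714*(-1056) = 32433984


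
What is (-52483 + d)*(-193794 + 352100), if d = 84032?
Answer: 4994395994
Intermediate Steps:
(-52483 + d)*(-193794 + 352100) = (-52483 + 84032)*(-193794 + 352100) = 31549*158306 = 4994395994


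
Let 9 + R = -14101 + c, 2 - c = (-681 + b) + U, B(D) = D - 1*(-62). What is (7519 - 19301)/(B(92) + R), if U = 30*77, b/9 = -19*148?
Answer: -11782/9725 ≈ -1.2115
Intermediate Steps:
b = -25308 (b = 9*(-19*148) = 9*(-2812) = -25308)
B(D) = 62 + D (B(D) = D + 62 = 62 + D)
U = 2310
c = 23681 (c = 2 - ((-681 - 25308) + 2310) = 2 - (-25989 + 2310) = 2 - 1*(-23679) = 2 + 23679 = 23681)
R = 9571 (R = -9 + (-14101 + 23681) = -9 + 9580 = 9571)
(7519 - 19301)/(B(92) + R) = (7519 - 19301)/((62 + 92) + 9571) = -11782/(154 + 9571) = -11782/9725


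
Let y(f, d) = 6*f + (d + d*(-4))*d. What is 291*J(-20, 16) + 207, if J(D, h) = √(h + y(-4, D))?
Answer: 207 + 582*I*√302 ≈ 207.0 + 10114.0*I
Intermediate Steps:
y(f, d) = -3*d² + 6*f (y(f, d) = 6*f + (d - 4*d)*d = 6*f + (-3*d)*d = 6*f - 3*d² = -3*d² + 6*f)
J(D, h) = √(-24 + h - 3*D²) (J(D, h) = √(h + (-3*D² + 6*(-4))) = √(h + (-3*D² - 24)) = √(h + (-24 - 3*D²)) = √(-24 + h - 3*D²))
291*J(-20, 16) + 207 = 291*√(-24 + 16 - 3*(-20)²) + 207 = 291*√(-24 + 16 - 3*400) + 207 = 291*√(-24 + 16 - 1200) + 207 = 291*√(-1208) + 207 = 291*(2*I*√302) + 207 = 582*I*√302 + 207 = 207 + 582*I*√302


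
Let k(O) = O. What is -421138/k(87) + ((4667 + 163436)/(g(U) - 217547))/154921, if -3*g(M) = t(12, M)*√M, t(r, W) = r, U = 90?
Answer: -8190295223023851077/1691976700437519 + 155172*√10/563992233479173 ≈ -4840.7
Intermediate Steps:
g(M) = -4*√M
-421138/k(87) + ((4667 + 163436)/(g(U) - 217547))/154921 = -421138/87 + ((4667 + 163436)/(-12*√10 - 217547))/154921 = -421138*1/87 + (168103/(-12*√10 - 217547))*(1/154921) = -14522/3 + (168103/(-12*√10 - 217547))*(1/154921) = -14522/3 + (168103/(-217547 - 12*√10))*(1/154921) = -14522/3 + 12931/(11917*(-217547 - 12*√10))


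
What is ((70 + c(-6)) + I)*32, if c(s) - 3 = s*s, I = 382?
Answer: 15712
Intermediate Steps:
c(s) = 3 + s² (c(s) = 3 + s*s = 3 + s²)
((70 + c(-6)) + I)*32 = ((70 + (3 + (-6)²)) + 382)*32 = ((70 + (3 + 36)) + 382)*32 = ((70 + 39) + 382)*32 = (109 + 382)*32 = 491*32 = 15712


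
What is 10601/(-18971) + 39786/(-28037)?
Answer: -1052000443/531889927 ≈ -1.9779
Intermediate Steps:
10601/(-18971) + 39786/(-28037) = 10601*(-1/18971) + 39786*(-1/28037) = -10601/18971 - 39786/28037 = -1052000443/531889927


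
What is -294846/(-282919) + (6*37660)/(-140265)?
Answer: -1504786870/2645575569 ≈ -0.56879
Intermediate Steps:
-294846/(-282919) + (6*37660)/(-140265) = -294846*(-1/282919) + 225960*(-1/140265) = 294846/282919 - 15064/9351 = -1504786870/2645575569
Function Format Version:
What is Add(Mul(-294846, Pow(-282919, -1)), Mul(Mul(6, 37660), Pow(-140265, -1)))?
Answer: Rational(-1504786870, 2645575569) ≈ -0.56879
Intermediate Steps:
Add(Mul(-294846, Pow(-282919, -1)), Mul(Mul(6, 37660), Pow(-140265, -1))) = Add(Mul(-294846, Rational(-1, 282919)), Mul(225960, Rational(-1, 140265))) = Add(Rational(294846, 282919), Rational(-15064, 9351)) = Rational(-1504786870, 2645575569)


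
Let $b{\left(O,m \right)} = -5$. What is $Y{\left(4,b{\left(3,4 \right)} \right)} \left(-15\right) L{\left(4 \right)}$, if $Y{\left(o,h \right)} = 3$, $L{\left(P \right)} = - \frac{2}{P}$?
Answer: $\frac{45}{2} \approx 22.5$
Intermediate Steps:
$Y{\left(4,b{\left(3,4 \right)} \right)} \left(-15\right) L{\left(4 \right)} = 3 \left(-15\right) \left(- \frac{2}{4}\right) = - 45 \left(\left(-2\right) \frac{1}{4}\right) = \left(-45\right) \left(- \frac{1}{2}\right) = \frac{45}{2}$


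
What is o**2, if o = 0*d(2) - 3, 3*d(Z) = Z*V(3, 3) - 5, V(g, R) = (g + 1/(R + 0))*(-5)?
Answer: 9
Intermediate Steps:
V(g, R) = -5*g - 5/R (V(g, R) = (g + 1/R)*(-5) = -5*g - 5/R)
d(Z) = -5/3 - 50*Z/9 (d(Z) = (Z*(-5*3 - 5/3) - 5)/3 = (Z*(-15 - 5*1/3) - 5)/3 = (Z*(-15 - 5/3) - 5)/3 = (Z*(-50/3) - 5)/3 = (-50*Z/3 - 5)/3 = (-5 - 50*Z/3)/3 = -5/3 - 50*Z/9)
o = -3 (o = 0*(-5/3 - 50/9*2) - 3 = 0*(-5/3 - 100/9) - 3 = 0*(-115/9) - 3 = 0 - 3 = -3)
o**2 = (-3)**2 = 9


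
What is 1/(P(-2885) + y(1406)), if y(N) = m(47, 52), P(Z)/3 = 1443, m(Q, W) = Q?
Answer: 1/4376 ≈ 0.00022852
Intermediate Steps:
P(Z) = 4329 (P(Z) = 3*1443 = 4329)
y(N) = 47
1/(P(-2885) + y(1406)) = 1/(4329 + 47) = 1/4376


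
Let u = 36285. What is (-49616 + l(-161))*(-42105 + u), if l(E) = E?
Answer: 289702140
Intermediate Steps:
(-49616 + l(-161))*(-42105 + u) = (-49616 - 161)*(-42105 + 36285) = -49777*(-5820) = 289702140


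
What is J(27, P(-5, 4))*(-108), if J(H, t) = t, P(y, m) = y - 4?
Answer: 972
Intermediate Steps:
P(y, m) = -4 + y
J(27, P(-5, 4))*(-108) = (-4 - 5)*(-108) = -9*(-108) = 972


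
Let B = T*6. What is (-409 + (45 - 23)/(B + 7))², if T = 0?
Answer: 8071281/49 ≈ 1.6472e+5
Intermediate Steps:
B = 0 (B = 0*6 = 0)
(-409 + (45 - 23)/(B + 7))² = (-409 + (45 - 23)/(0 + 7))² = (-409 + 22/7)² = (-2841/7)² = 8071281/49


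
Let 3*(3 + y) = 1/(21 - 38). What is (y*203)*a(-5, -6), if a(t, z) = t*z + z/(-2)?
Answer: -343882/17 ≈ -20228.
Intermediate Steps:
a(t, z) = -z/2 + t*z (a(t, z) = t*z + z*(-½) = t*z - z/2 = -z/2 + t*z)
y = -154/51 (y = -3 + 1/(3*(21 - 38)) = -3 + (⅓)/(-17) = -3 + (⅓)*(-1/17) = -3 - 1/51 = -154/51 ≈ -3.0196)
(y*203)*a(-5, -6) = (-154/51*203)*(-6*(-½ - 5)) = -(-62524)*(-11)/(17*2) = -31262/51*33 = -343882/17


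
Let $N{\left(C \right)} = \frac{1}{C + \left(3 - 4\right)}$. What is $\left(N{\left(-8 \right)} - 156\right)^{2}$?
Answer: $\frac{1974025}{81} \approx 24371.0$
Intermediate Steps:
$N{\left(C \right)} = \frac{1}{-1 + C}$ ($N{\left(C \right)} = \frac{1}{C + \left(3 - 4\right)} = \frac{1}{C - 1} = \frac{1}{-1 + C}$)
$\left(N{\left(-8 \right)} - 156\right)^{2} = \left(\frac{1}{-1 - 8} - 156\right)^{2} = \left(\frac{1}{-9} - 156\right)^{2} = \left(- \frac{1}{9} - 156\right)^{2} = \left(- \frac{1405}{9}\right)^{2} = \frac{1974025}{81}$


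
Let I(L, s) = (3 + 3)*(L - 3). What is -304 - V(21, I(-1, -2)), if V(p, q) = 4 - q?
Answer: -332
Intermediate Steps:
I(L, s) = -18 + 6*L (I(L, s) = 6*(-3 + L) = -18 + 6*L)
-304 - V(21, I(-1, -2)) = -304 - (4 - (-18 + 6*(-1))) = -304 - (4 - (-18 - 6)) = -304 - (4 - 1*(-24)) = -304 - (4 + 24) = -304 - 1*28 = -304 - 28 = -332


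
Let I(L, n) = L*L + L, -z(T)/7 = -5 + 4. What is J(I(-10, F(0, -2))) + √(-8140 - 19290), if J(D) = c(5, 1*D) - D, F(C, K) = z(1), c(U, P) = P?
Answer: I*√27430 ≈ 165.62*I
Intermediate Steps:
z(T) = 7 (z(T) = -7*(-5 + 4) = -7*(-1) = 7)
F(C, K) = 7
I(L, n) = L + L² (I(L, n) = L² + L = L + L²)
J(D) = 0 (J(D) = 1*D - D = D - D = 0)
J(I(-10, F(0, -2))) + √(-8140 - 19290) = 0 + √(-8140 - 19290) = 0 + √(-27430) = 0 + I*√27430 = I*√27430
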